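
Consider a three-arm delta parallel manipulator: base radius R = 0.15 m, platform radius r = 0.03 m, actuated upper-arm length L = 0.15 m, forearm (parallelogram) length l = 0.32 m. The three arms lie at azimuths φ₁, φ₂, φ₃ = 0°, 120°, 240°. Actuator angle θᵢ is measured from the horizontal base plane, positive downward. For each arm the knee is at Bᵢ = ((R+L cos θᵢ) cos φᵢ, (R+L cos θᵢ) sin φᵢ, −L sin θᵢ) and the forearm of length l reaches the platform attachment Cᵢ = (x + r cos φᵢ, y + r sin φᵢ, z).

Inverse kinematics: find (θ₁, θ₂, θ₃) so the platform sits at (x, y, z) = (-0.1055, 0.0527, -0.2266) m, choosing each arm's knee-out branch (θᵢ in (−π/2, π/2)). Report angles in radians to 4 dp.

θ₁ = 1.0475, θ₂ = -0.2618, θ₃ = 0.4365

φ1=0.0° → target in arm frame (-0.1055, 0.0527)
  e−x'=0.2255;  (l²−L²−(e−x')²−y'²−z²)/2L = -0.0836
  γ=atan2(-0.2266,0.2255)=-0.7878;  ψ=arccos(-0.2615)=1.8353;  θ1=γ+ψ≈1.0475
arm 2 (φ=120.0°): x'=0.0984, y'=0.0650
  A=0.0216, B=-0.2266, C=(l²−L²−A²−y'²−z²)/(2L)=0.0795
  γ=atan2(-0.2266,0.0216)=-1.4757;  ψ=arccos(0.3494)=1.2139;  θ2=γ+ψ≈-0.2618
φ3=240.0° → target in arm frame (0.0071, -0.1177)
  A cos θ + B sin θ = C:  0.1129·cos θ + -0.2266·sin θ = 0.0065
  γ=atan2(-0.2266,0.1129)=-1.1086;  ψ=arccos(0.0257)=1.5451;  θ3=γ+ψ≈0.4365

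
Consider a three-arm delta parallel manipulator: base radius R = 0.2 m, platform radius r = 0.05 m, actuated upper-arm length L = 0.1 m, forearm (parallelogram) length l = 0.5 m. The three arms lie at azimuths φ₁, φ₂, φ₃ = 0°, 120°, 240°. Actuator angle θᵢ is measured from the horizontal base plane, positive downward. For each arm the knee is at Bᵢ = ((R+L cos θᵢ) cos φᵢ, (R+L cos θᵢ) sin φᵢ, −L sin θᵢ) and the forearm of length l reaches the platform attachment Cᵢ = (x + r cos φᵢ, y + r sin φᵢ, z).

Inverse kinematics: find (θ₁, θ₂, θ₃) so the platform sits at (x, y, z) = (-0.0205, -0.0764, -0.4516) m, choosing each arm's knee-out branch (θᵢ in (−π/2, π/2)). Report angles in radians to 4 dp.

φ1=0.0° → target in arm frame (-0.0205, -0.0764)
  e−x'=0.1705;  (l²−L²−(e−x')²−y'²−z²)/2L = 0.0058
  √(A²+B²)=0.4827;  θ1 = -1.2098+1.5589 ≈ 0.3491
φ2=120.0° → target in arm frame (-0.0559, 0.0560)
  e−x'=0.2059;  (l²−L²−(e−x')²−y'²−z²)/2L = -0.0474
  √(A²+B²)=0.4963;  θ2 = -1.1430+1.6664 ≈ 0.5234
rotate P by −φ3: (0.0764, 0.0204, -0.4516)
  A=0.0736, B=-0.4516, C=(l²−L²−A²−y'²−z²)/(2L)=0.1511
  θ3 = atan2(B,A) + arccos(C/0.4576) = -0.1751

θ₁ = 0.3491, θ₂ = 0.5234, θ₃ = -0.1751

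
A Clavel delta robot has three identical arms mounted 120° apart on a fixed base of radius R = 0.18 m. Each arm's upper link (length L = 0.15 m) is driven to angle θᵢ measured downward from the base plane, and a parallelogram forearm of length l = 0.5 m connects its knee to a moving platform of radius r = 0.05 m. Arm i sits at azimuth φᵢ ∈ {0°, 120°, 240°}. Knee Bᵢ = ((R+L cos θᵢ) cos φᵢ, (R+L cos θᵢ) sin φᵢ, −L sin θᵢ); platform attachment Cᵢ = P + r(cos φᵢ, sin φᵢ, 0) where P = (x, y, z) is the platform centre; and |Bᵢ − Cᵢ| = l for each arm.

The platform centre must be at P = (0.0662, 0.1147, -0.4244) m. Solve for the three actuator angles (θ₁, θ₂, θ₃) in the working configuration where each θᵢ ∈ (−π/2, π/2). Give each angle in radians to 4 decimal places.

θ₁ = -0.0872, θ₂ = -0.0874, θ₃ = 0.6978

φ1=0.0° → target in arm frame (0.0662, 0.1147)
  e−x'=0.0638;  (l²−L²−(e−x')²−y'²−z²)/2L = 0.1005
  √(A²+B²)=0.4292;  θ1 = -1.4216+1.3344 ≈ -0.0872
rotate P by −φ2: (0.0662, -0.1147, -0.4244)
  A=0.0638, B=-0.4244, C=(l²−L²−A²−y'²−z²)/(2L)=0.1006
  √(A²+B²)=0.4292;  θ2 = -1.4217+1.3343 ≈ -0.0874
arm 3 (φ=240.0°): x'=-0.1324, y'=0.0000
  e−x'=0.2624;  (l²−L²−(e−x')²−y'²−z²)/2L = -0.0716
  θ3 = atan2(B,A) + arccos(C/0.4990) = 0.6978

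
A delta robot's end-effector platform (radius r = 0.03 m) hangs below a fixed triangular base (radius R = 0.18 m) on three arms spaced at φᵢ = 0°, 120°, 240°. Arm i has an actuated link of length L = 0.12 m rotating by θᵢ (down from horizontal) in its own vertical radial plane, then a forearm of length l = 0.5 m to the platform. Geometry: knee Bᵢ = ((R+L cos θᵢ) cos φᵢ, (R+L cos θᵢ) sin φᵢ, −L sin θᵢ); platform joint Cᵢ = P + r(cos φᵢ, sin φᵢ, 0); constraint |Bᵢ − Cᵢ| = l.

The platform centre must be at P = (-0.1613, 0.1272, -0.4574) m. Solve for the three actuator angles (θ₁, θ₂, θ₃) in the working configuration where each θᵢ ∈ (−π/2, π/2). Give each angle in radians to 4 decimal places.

arm 1 (φ=0.0°): x'=-0.1613, y'=0.1272
  e−x'=0.3113;  (l²−L²−(e−x')²−y'²−z²)/2L = -0.3613
  θ1 = atan2(B,A) + arccos(C/0.5533) = 1.3090
arm 2 (φ=120.0°): x'=0.1908, y'=0.0761
  e−x'=-0.0408;  (l²−L²−(e−x')²−y'²−z²)/2L = 0.0789
  √(A²+B²)=0.4592;  θ2 = -1.6598+1.3982 ≈ -0.2616
arm 3 (φ=240.0°): x'=-0.0295, y'=-0.2033
  A cos θ + B sin θ = C:  0.1795·cos θ + -0.4574·sin θ = -0.1965
  θ3 = atan2(B,A) + arccos(C/0.4914) = 0.7854

θ₁ = 1.3090, θ₂ = -0.2616, θ₃ = 0.7854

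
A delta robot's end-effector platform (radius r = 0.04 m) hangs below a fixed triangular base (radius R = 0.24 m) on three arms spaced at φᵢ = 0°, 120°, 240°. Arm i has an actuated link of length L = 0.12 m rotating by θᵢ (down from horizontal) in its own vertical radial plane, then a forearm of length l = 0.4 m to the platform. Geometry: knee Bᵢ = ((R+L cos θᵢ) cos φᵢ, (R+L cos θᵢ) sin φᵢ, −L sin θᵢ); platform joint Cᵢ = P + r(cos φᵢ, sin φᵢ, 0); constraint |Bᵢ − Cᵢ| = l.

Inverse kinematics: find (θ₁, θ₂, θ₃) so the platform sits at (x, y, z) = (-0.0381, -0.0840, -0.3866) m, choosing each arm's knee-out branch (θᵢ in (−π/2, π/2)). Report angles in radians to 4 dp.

rotate P by −φ1: (-0.0381, -0.0840, -0.3866)
  A cos θ + B sin θ = C:  0.2381·cos θ + -0.3866·sin θ = -0.2817
  θ1 = atan2(B,A) + arccos(C/0.4540) = 1.2213
rotate P by −φ2: (-0.0537, 0.0750, -0.3866)
  e−x'=0.2537;  (l²−L²−(e−x')²−y'²−z²)/2L = -0.3077
  γ=atan2(-0.3866,0.2537)=-0.9901;  ψ=arccos(-0.6654)=2.2988;  θ2=γ+ψ≈1.3088
arm 3 (φ=240.0°): x'=0.0918, y'=0.0090
  A=0.1082, B=-0.3866, C=(l²−L²−A²−y'²−z²)/(2L)=-0.0652
  √(A²+B²)=0.4015;  θ3 = -1.2979+1.7339 ≈ 0.4360

θ₁ = 1.2213, θ₂ = 1.3088, θ₃ = 0.4360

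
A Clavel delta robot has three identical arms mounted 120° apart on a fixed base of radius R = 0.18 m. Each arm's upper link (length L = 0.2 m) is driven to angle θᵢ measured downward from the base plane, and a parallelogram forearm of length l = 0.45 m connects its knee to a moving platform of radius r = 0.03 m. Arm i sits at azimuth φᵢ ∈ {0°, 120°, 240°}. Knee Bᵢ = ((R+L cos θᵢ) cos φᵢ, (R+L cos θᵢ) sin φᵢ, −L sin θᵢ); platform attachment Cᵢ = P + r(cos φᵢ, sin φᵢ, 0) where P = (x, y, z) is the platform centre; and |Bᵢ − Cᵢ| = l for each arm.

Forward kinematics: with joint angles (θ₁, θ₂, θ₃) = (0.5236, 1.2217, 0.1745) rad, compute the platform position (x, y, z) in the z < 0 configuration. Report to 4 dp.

arm 1 at φ=0.0°: ρ1 = 0.3232;  O1 = (0.3232, 0.0000, -0.1000)
φ2=120.0°: virtual centre (-0.1092, 0.1891, -0.1879), radius l
arm 3 at φ=240.0°: ρ3 = 0.3470;  O3 = (-0.1735, -0.3005, -0.0347)
subtract pairs → two planes through P
plane₁₂: -0.8648x+0.3783y+-0.1759z = -0.0314
Cramer: x(z) = 0.0181-0.0629z;  y(z) = -0.0418+0.3212z
sphere 1 gives Az²+Bz+C=0 with A=1.1071, B=0.2115, C=-0.0977;  B²−4AC=0.4772;  roots -0.4075, 0.2165;  negative root z = -0.4075
x = 0.0437, y = -0.1726

(0.0437, -0.1726, -0.4075)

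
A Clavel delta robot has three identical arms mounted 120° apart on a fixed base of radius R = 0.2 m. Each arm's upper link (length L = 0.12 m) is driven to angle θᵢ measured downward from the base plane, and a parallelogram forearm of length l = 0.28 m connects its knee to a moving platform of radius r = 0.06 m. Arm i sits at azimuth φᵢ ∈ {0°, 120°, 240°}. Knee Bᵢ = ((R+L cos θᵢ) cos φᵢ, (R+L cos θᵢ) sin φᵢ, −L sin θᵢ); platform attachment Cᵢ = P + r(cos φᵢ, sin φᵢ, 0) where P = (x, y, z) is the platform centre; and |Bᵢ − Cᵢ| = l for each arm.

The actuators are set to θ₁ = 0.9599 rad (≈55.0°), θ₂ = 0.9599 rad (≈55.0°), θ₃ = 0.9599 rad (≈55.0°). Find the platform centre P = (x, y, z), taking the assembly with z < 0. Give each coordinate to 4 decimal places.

(0.0000, 0.0000, -0.2848)

S1 = (0.2088·cos0.0°, 0.2088·sin0.0°, -0.0983) = (0.2088, 0.0000, -0.0983)
arm 2 at φ=120.0°: e+L cos θ2 = 0.2088;  S2 = (-0.1044, 0.1809, -0.0983)
S3 = (0.2088·cos240.0°, 0.2088·sin240.0°, -0.0983) = (-0.1044, -0.1809, -0.0983)
|S₂|²−|S₁|² = 0.0000;  |S₃|²−|S₁|² = 0.0000
[-0.6265 0.3617 0.0000]·P = 0.0000;  [-0.6265 -0.3617 0.0000]·P = 0.0000
det = 0.4532;  x = 0.0000+0.0000z,  y = 0.0000+0.0000z
sphere 1 gives Az²+Bz+C=0 with A=1.0000, B=0.1966, C=-0.0251;  B²−4AC=0.1392;  roots -0.2848, 0.0882;  negative root z = -0.2848
x = 0.0000, y = 0.0000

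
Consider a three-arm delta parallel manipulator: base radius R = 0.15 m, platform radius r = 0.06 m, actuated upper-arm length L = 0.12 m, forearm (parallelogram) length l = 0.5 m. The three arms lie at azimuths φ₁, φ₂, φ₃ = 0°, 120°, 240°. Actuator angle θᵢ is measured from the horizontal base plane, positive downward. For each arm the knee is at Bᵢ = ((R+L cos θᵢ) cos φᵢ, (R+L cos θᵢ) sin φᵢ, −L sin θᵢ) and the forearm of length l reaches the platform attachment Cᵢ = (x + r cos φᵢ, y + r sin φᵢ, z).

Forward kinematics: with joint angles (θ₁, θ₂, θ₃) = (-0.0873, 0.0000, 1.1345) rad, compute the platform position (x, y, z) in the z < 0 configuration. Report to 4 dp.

(0.1265, 0.1936, -0.4430)

φ1=0.0°: virtual centre (0.2095, 0.0000, 0.0105), radius l
arm 2 at φ=120.0°: (R−r)+L cos θ2 = 0.2100;  O2 = (-0.1050, 0.1819, 0.0000)
O3 = (0.1407·cos240.0°, 0.1407·sin240.0°, -0.1088) = (-0.0704, -0.1219, -0.1088)
subtract pairs → two planes through P
linear system: -0.6291x+0.3637y = 0.0001−-0.0209z; -0.5598x+-0.2437y = -0.0124−-0.2384z
det = 0.3569;  x = 0.0126+-0.2573z,  y = 0.0220+-0.3874z
quadratic in z: (1.2163)z²+(0.0634)z+(-0.2106)=0, √Δ=1.0142 → z ∈ {-0.4430, 0.3909}; z = -0.4430 (taking z<0)
x = 0.1265, y = 0.1936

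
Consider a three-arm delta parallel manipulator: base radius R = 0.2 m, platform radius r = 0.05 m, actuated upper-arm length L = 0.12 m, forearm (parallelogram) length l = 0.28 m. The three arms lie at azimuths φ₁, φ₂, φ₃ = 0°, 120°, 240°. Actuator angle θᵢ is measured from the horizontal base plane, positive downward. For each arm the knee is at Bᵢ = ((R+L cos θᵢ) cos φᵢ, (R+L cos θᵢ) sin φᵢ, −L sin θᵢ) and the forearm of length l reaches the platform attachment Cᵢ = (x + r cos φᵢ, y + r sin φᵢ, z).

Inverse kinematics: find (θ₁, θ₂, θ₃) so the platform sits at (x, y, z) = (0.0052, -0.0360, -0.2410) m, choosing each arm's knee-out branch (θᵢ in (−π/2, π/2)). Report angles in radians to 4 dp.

θ₁ = 0.7857, θ₂ = 1.0472, θ₃ = 0.6113

φ1=0.0° → target in arm frame (0.0052, -0.0360)
  A cos θ + B sin θ = C:  0.1448·cos θ + -0.2410·sin θ = -0.0681
  γ=atan2(-0.2410,0.1448)=-1.0298;  ψ=arccos(-0.2422)=1.8154;  θ1=γ+ψ≈0.7857
φ2=120.0° → target in arm frame (-0.0338, 0.0135)
  A cos θ + B sin θ = C:  0.1838·cos θ + -0.2410·sin θ = -0.1168
  γ=atan2(-0.2410,0.1838)=-0.9193;  ψ=arccos(-0.3855)=1.9665;  θ2=γ+ψ≈1.0472
φ3=240.0° → target in arm frame (0.0286, 0.0225)
  e−x'=0.1214;  (l²−L²−(e−x')²−y'²−z²)/2L = -0.0389
  √(A²+B²)=0.2699;  θ3 = -1.1041+1.7154 ≈ 0.6113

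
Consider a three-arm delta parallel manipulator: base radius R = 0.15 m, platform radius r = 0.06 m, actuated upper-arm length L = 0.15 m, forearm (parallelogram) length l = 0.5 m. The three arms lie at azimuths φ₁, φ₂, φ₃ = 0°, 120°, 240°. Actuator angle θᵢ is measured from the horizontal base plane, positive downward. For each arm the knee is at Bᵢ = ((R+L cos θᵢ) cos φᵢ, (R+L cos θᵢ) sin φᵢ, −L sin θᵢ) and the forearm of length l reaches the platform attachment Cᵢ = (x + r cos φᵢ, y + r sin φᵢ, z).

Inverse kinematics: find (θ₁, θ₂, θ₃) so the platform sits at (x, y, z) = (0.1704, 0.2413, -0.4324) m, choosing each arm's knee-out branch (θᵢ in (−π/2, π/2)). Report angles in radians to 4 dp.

arm 1 (φ=0.0°): x'=0.1704, y'=0.2413
  A cos θ + B sin θ = C:  -0.0804·cos θ + -0.4324·sin θ = -0.0805
  √(A²+B²)=0.4398;  θ1 = -1.7546+1.7549 ≈ 0.0003
arm 2 (φ=120.0°): x'=0.1238, y'=-0.2682
  A=-0.0338, B=-0.4324, C=(l²−L²−A²−y'²−z²)/(2L)=-0.1085
  γ=atan2(-0.4324,-0.0338)=-1.6487;  ψ=arccos(-0.2502)=1.8237;  θ2=γ+ψ≈0.1749
rotate P by −φ3: (-0.2942, 0.0269, -0.4324)
  A=0.3842, B=-0.4324, C=(l²−L²−A²−y'²−z²)/(2L)=-0.3593
  θ3 = atan2(B,A) + arccos(C/0.5784) = 1.3966

θ₁ = 0.0003, θ₂ = 0.1749, θ₃ = 1.3966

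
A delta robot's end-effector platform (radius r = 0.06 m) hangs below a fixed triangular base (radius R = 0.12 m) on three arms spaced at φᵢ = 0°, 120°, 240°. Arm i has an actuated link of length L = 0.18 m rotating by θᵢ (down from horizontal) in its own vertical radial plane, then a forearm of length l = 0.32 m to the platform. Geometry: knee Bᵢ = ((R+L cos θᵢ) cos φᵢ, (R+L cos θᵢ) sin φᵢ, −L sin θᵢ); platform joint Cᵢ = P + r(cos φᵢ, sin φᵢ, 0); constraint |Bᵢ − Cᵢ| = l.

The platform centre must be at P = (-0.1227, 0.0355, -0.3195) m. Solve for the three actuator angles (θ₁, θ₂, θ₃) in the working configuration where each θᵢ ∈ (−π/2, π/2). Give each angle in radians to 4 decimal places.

θ₁ = 1.0472, θ₂ = 0.2619, θ₃ = 0.5234

φ1=0.0° → target in arm frame (-0.1227, 0.0355)
  e−x'=0.1827;  (l²−L²−(e−x')²−y'²−z²)/2L = -0.1853
  √(A²+B²)=0.3680;  θ1 = -1.0513+2.0985 ≈ 1.0472
arm 2 (φ=120.0°): x'=0.0921, y'=0.0885
  e−x'=-0.0321;  (l²−L²−(e−x')²−y'²−z²)/2L = -0.1137
  γ=atan2(-0.3195,-0.0321)=-1.6709;  ψ=arccos(-0.3542)=1.9328;  θ2=γ+ψ≈0.2619
arm 3 (φ=240.0°): x'=0.0306, y'=-0.1240
  A=0.0294, B=-0.3195, C=(l²−L²−A²−y'²−z²)/(2L)=-0.1342
  γ=atan2(-0.3195,0.0294)=-1.4791;  ψ=arccos(-0.4184)=2.0024;  θ3=γ+ψ≈0.5234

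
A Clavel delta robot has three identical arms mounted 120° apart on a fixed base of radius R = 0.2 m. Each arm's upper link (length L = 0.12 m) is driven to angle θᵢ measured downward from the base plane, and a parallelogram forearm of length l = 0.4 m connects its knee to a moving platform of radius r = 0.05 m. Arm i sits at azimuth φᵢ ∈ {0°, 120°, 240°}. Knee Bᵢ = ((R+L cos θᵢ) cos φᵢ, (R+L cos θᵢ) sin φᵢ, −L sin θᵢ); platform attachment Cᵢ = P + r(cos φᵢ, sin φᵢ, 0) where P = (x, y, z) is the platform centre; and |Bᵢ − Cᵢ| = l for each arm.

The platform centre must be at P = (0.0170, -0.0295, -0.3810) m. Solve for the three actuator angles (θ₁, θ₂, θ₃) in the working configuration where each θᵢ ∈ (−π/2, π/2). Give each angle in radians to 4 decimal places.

rotate P by −φ1: (0.0170, -0.0295, -0.3810)
  A=0.1330, B=-0.3810, C=(l²−L²−A²−y'²−z²)/(2L)=-0.0755
  γ=atan2(-0.3810,0.1330)=-1.2349;  ψ=arccos(-0.1871)=1.7590;  θ1=γ+ψ≈0.5241
φ2=120.0° → target in arm frame (-0.0340, 0.0000)
  A=0.1840, B=-0.3810, C=(l²−L²−A²−y'²−z²)/(2L)=-0.1393
  √(A²+B²)=0.4231;  θ2 = -1.1208+1.9063 ≈ 0.7855
arm 3 (φ=240.0°): x'=0.0170, y'=0.0295
  A cos θ + B sin θ = C:  0.1330·cos θ + -0.3810·sin θ = -0.0754
  γ=atan2(-0.3810,0.1330)=-1.2351;  ψ=arccos(-0.1870)=1.7589;  θ3=γ+ψ≈0.5238

θ₁ = 0.5241, θ₂ = 0.7855, θ₃ = 0.5238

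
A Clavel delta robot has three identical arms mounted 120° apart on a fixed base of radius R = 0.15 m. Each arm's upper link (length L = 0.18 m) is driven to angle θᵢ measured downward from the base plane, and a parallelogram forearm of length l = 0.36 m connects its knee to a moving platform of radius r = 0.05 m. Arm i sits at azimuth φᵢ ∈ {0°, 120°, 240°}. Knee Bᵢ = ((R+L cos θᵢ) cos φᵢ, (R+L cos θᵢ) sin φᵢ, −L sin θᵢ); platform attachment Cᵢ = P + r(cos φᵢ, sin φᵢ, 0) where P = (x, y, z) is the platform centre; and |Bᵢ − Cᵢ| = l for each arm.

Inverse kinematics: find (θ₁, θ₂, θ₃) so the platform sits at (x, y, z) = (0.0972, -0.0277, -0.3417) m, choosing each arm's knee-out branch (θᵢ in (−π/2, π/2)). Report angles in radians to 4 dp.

θ₁ = 0.1743, θ₂ = 0.8726, θ₃ = 0.6981

arm 1 (φ=0.0°): x'=0.0972, y'=-0.0277
  A cos θ + B sin θ = C:  0.0028·cos θ + -0.3417·sin θ = -0.0565
  γ=atan2(-0.3417,0.0028)=-1.5626;  ψ=arccos(-0.1653)=1.7369;  θ1=γ+ψ≈0.1743
rotate P by −φ2: (-0.0726, -0.0703, -0.3417)
  A cos θ + B sin θ = C:  0.1726·cos θ + -0.3417·sin θ = -0.1508
  √(A²+B²)=0.3828;  θ2 = -1.1031+1.9757 ≈ 0.8726
rotate P by −φ3: (-0.0246, 0.0980, -0.3417)
  A cos θ + B sin θ = C:  0.1246·cos θ + -0.3417·sin θ = -0.1242
  γ=atan2(-0.3417,0.1246)=-1.2211;  ψ=arccos(-0.3414)=1.9192;  θ3=γ+ψ≈0.6981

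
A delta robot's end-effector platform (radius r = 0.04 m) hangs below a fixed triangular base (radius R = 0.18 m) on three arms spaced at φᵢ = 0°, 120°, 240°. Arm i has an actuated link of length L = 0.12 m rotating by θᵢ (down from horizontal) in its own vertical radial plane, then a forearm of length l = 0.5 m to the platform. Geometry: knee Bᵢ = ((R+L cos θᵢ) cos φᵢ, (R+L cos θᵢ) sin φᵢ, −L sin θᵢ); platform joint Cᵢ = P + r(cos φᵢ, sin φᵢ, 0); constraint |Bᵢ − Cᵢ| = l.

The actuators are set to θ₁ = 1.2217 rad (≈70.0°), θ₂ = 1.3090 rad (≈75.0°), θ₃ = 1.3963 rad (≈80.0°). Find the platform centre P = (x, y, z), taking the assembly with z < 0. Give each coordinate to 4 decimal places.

O1 = (0.1810·cos0.0°, 0.1810·sin0.0°, -0.1128) = (0.1810, 0.0000, -0.1128)
φ2=120.0°: virtual centre (-0.0855, 0.1481, -0.1159), radius l
φ3=240.0°: virtual centre (-0.0804, -0.1393, -0.1182), radius l
|O₂|²−|O₁|² = -0.0028;  |O₃|²−|O₁|² = -0.0057
plane₁₂: -0.5331x+0.2963y+-0.0063z = -0.0028
Cramer: x(z) = 0.0081-0.0164z;  y(z) = 0.0051-0.0082z
quadratic in z: (1.0003)z²+(0.2311)z+(-0.2073)=0, √Δ=0.9397 → z ∈ {-0.5852, 0.3542}; z = -0.5852 (taking z<0)
x = 0.0177, y = 0.0099

(0.0177, 0.0099, -0.5852)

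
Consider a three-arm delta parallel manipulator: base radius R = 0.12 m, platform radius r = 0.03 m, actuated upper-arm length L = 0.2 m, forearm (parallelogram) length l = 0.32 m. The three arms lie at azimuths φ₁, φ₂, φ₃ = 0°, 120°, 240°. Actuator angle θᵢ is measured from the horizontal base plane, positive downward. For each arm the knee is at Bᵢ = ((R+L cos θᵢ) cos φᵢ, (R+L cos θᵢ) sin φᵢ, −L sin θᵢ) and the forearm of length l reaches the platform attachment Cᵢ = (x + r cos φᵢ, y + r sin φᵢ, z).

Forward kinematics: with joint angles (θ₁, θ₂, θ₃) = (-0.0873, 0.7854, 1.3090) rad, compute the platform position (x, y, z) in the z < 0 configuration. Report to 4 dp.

(0.1593, 0.0889, -0.2612)

S1 = (0.2892·cos0.0°, 0.2892·sin0.0°, 0.0174) = (0.2892, 0.0000, 0.0174)
S2 = (0.2314·cos120.0°, 0.2314·sin120.0°, -0.1414) = (-0.1157, 0.2004, -0.1414)
S3 = (0.1418·cos240.0°, 0.1418·sin240.0°, -0.1932) = (-0.0709, -0.1228, -0.1932)
eliminate P² terms by subtracting sphere 1 from 2 and 3
linear system: -0.8099x+0.4008y = -0.0104−-0.3177z; -0.7202x+-0.2455y = -0.0265−-0.4212z
Cramer: x(z) = 0.0271-0.5063z;  y(z) = 0.0287-0.2304z
quadratic in z: (1.3094)z²+(0.2174)z+(-0.0325)=0, √Δ=0.4666 → z ∈ {-0.2612, 0.0951}; z = -0.2612 (taking z<0)
x = 0.1593, y = 0.0889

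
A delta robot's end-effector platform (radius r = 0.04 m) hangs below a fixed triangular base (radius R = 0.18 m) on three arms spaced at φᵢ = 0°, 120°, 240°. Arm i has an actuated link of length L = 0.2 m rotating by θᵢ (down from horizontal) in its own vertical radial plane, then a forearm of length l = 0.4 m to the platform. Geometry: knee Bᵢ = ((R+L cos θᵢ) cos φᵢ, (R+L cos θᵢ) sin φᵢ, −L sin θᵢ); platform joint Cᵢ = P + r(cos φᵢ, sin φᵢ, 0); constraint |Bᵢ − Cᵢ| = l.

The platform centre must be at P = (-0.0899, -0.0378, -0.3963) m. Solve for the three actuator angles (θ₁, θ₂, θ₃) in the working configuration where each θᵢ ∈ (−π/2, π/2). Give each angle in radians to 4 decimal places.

rotate P by −φ1: (-0.0899, -0.0378, -0.3963)
  A cos θ + B sin θ = C:  0.2299·cos θ + -0.3963·sin θ = -0.2283
  γ=atan2(-0.3963,0.2299)=-1.0451;  ψ=arccos(-0.4984)=2.0925;  θ1=γ+ψ≈1.0474
rotate P by −φ2: (0.0122, 0.0968, -0.3963)
  A=0.1278, B=-0.3963, C=(l²−L²−A²−y'²−z²)/(2L)=-0.1569
  √(A²+B²)=0.4164;  θ2 = -1.2589+1.9570 ≈ 0.6982
arm 3 (φ=240.0°): x'=0.0777, y'=-0.0590
  e−x'=0.0623;  (l²−L²−(e−x')²−y'²−z²)/2L = -0.1110
  γ=atan2(-0.3963,0.0623)=-1.4148;  ψ=arccos(-0.2768)=1.8512;  θ3=γ+ψ≈0.4364

θ₁ = 1.0474, θ₂ = 0.6982, θ₃ = 0.4364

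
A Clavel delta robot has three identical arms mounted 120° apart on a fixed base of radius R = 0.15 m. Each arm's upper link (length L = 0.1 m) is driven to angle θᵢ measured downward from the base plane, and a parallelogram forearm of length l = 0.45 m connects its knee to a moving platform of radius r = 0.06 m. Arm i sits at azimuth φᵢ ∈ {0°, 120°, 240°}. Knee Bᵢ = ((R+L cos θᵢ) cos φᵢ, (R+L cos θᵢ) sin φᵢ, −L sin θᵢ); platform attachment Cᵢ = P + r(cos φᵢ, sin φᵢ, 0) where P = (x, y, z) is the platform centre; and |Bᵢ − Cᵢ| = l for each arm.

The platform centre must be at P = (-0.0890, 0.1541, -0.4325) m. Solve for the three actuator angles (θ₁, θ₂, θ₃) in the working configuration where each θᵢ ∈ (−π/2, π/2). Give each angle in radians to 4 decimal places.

θ₁ = 0.9602, θ₂ = -0.1747, θ₃ = 0.9600

rotate P by −φ1: (-0.0890, 0.1541, -0.4325)
  A=0.1790, B=-0.4325, C=(l²−L²−A²−y'²−z²)/(2L)=-0.2517
  √(A²+B²)=0.4681;  θ1 = -1.1784+2.1386 ≈ 0.9602
rotate P by −φ2: (0.1780, 0.0000, -0.4325)
  A cos θ + B sin θ = C:  -0.0880·cos θ + -0.4325·sin θ = -0.0115
  γ=atan2(-0.4325,-0.0880)=-1.7714;  ψ=arccos(-0.0260)=1.5968;  θ2=γ+ψ≈-0.1747
arm 3 (φ=240.0°): x'=-0.0890, y'=-0.1541
  A=0.1790, B=-0.4325, C=(l²−L²−A²−y'²−z²)/(2L)=-0.2517
  γ=atan2(-0.4325,0.1790)=-1.1785;  ψ=arccos(-0.5377)=2.1385;  θ3=γ+ψ≈0.9600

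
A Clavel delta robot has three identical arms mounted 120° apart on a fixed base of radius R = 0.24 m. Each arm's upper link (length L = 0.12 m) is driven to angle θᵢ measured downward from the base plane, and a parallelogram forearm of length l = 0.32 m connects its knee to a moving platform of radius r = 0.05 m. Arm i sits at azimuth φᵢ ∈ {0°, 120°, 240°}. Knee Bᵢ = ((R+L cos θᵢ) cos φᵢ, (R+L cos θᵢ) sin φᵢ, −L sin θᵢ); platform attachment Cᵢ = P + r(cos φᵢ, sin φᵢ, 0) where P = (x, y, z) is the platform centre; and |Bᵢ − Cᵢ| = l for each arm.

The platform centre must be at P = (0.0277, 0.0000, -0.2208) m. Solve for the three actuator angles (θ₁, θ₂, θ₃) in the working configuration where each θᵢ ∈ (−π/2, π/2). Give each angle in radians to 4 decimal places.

θ₁ = 0.4363, θ₂ = 0.7855, θ₃ = 0.7855

φ1=0.0° → target in arm frame (0.0277, 0.0000)
  e−x'=0.1623;  (l²−L²−(e−x')²−y'²−z²)/2L = 0.0538
  √(A²+B²)=0.2740;  θ1 = -0.9369+1.3733 ≈ 0.4363
rotate P by −φ2: (-0.0138, -0.0240, -0.2208)
  A cos θ + B sin θ = C:  0.2039·cos θ + -0.2208·sin θ = -0.0120
  γ=atan2(-0.2208,0.2039)=-0.8253;  ψ=arccos(-0.0400)=1.6108;  θ2=γ+ψ≈0.7855
φ3=240.0° → target in arm frame (-0.0139, 0.0240)
  A=0.2039, B=-0.2208, C=(l²−L²−A²−y'²−z²)/(2L)=-0.0120
  √(A²+B²)=0.3005;  θ3 = -0.8253+1.6108 ≈ 0.7855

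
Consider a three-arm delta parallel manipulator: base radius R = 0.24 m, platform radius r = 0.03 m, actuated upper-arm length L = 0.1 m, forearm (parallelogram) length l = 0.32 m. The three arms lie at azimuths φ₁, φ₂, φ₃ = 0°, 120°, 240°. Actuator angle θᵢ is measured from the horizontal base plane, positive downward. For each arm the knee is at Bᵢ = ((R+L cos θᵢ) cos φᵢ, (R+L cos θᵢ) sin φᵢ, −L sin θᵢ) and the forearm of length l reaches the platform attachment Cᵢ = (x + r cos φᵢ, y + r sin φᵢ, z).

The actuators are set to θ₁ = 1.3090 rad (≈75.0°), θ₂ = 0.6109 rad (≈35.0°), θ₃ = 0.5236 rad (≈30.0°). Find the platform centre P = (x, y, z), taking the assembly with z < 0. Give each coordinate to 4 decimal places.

φ1=0.0°: virtual centre (0.2359, 0.0000, -0.0966), radius l
φ2=120.0°: virtual centre (-0.1460, 0.2528, -0.0574), radius l
φ3=240.0°: virtual centre (-0.1483, -0.2569, -0.0500), radius l
eliminate P² terms by subtracting sphere 1 from 2 and 3
plane₁₂: -0.7637x+0.5056y+0.0785z = 0.0235
det = 0.7808;  x = -0.0320+0.1120z,  y = -0.0018+0.0139z
into |P−S₁|² = l²: 1.0127z² + 0.1331z + -0.0213 = 0;  Δ = 0.1040;  z = -0.2250 or 0.0935 → z<0 root = -0.2250
x = -0.0572, y = -0.0049

(-0.0572, -0.0049, -0.2250)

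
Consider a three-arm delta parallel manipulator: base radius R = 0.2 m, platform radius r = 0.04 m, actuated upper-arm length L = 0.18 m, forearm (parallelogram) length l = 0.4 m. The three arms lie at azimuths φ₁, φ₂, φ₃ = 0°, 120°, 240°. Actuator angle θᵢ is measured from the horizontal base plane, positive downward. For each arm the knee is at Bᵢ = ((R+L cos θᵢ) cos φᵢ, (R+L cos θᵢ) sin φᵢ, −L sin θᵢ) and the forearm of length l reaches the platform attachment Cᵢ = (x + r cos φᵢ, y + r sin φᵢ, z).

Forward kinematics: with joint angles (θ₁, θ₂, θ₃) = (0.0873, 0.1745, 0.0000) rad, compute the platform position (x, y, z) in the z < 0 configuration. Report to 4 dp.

(0.0002, -0.0129, -0.2275)

S1 = (0.3393·cos0.0°, 0.3393·sin0.0°, -0.0157) = (0.3393, 0.0000, -0.0157)
φ2=120.0°: virtual centre (-0.1686, 0.2921, -0.0313), radius l
φ3=240.0°: virtual centre (-0.1700, -0.2944, 0.0000), radius l
eliminate P² terms by subtracting sphere 1 from 2 and 3
[-1.0159 0.5842 -0.0311]·P = -0.0007;  [-1.0186 -0.5889 0.0314]·P = 0.0002
det = 1.1933;  x = 0.0002+0.0000z,  y = -0.0007+0.0533z
sphere 1 gives Az²+Bz+C=0 with A=1.0028, B=0.0313, C=-0.0448;  B²−4AC=0.1805;  roots -0.2275, 0.1962;  negative root z = -0.2275
x = 0.0002, y = -0.0129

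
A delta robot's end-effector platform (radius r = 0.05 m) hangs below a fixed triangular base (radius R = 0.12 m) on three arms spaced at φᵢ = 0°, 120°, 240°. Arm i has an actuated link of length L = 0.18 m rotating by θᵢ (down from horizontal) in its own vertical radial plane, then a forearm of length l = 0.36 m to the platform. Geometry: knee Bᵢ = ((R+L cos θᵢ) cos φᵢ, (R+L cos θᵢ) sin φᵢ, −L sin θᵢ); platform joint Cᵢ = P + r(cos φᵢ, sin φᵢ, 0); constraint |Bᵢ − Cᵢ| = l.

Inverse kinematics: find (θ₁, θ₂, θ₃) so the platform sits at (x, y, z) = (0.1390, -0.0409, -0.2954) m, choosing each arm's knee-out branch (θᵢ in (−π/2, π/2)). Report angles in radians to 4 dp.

θ₁ = -0.2616, θ₂ = 0.7852, θ₃ = 0.5236

φ1=0.0° → target in arm frame (0.1390, -0.0409)
  A=-0.0690, B=-0.2954, C=(l²−L²−A²−y'²−z²)/(2L)=0.0097
  γ=atan2(-0.2954,-0.0690)=-1.8003;  ψ=arccos(0.0321)=1.5387;  θ1=γ+ψ≈-0.2616
rotate P by −φ2: (-0.1049, -0.0999, -0.2954)
  A=0.1749, B=-0.2954, C=(l²−L²−A²−y'²−z²)/(2L)=-0.0851
  γ=atan2(-0.2954,0.1749)=-1.0362;  ψ=arccos(-0.2479)=1.8214;  θ2=γ+ψ≈0.7852
arm 3 (φ=240.0°): x'=-0.0341, y'=0.1408
  A cos θ + B sin θ = C:  0.1041·cos θ + -0.2954·sin θ = -0.0576
  θ3 = atan2(B,A) + arccos(C/0.3132) = 0.5236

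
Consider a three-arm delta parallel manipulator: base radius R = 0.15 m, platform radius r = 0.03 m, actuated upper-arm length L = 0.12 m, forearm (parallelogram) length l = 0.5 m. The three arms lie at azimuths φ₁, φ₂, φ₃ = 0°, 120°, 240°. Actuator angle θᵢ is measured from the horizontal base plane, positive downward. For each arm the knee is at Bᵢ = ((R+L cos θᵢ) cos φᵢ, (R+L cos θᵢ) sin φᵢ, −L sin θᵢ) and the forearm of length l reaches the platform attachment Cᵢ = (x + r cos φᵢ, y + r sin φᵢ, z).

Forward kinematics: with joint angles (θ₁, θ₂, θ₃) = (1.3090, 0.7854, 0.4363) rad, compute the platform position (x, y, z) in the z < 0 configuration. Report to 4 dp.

φ1=0.0°: virtual centre (0.1511, 0.0000, -0.1159), radius l
arm 2 at φ=120.0°: ρ2 = 0.2049;  S2 = (-0.1024, 0.1774, -0.0849)
φ3=240.0°: virtual centre (-0.1144, -0.1981, -0.0507), radius l
eliminate P² terms by subtracting sphere 1 from 2 and 3
plane₁₂: -0.5070x+0.3548y+0.0621z = 0.0129
det = 0.3892;  x = -0.0301+0.1821z,  y = -0.0067+0.0851z
quadratic in z: (1.0404)z²+(0.1647)z+(-0.2037)=0, √Δ=0.9353 → z ∈ {-0.5286, 0.3703}; z = -0.5286 (taking z<0)
x = -0.1264, y = -0.0517

(-0.1264, -0.0517, -0.5286)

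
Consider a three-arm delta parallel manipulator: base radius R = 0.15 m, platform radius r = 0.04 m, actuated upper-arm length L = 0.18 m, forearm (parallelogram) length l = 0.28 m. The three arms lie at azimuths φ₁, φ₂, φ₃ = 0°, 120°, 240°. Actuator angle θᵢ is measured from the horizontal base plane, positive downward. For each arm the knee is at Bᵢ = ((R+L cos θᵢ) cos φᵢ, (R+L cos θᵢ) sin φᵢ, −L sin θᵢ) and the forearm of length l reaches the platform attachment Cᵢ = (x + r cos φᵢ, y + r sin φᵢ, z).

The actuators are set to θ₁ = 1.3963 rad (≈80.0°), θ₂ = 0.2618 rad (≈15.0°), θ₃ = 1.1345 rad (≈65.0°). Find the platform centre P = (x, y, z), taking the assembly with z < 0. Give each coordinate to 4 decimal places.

(-0.1024, 0.0939, -0.2784)

S1 = (0.1413·cos0.0°, 0.1413·sin0.0°, -0.1773) = (0.1413, 0.0000, -0.1773)
arm 2 at φ=120.0°: (R−r)+L cos θ2 = 0.2839;  S2 = (-0.1419, 0.2458, -0.0466)
φ3=240.0°: virtual centre (-0.0930, -0.1611, -0.1631), radius l
|S₂|²−|S₁|² = 0.0314;  |S₃|²−|S₁|² = 0.0099
[-0.5664 0.4917 0.2614]·P = 0.0314;  [-0.4686 -0.3223 0.0283]·P = 0.0099
Cramer: x(z) = -0.0362+0.2376z;  y(z) = 0.0221-0.2578z
sphere 1 gives Az²+Bz+C=0 with A=1.1229, B=0.2588, C=-0.0150;  B²−4AC=0.1343;  roots -0.2784, 0.0479;  negative root z = -0.2784
x = -0.1024, y = 0.0939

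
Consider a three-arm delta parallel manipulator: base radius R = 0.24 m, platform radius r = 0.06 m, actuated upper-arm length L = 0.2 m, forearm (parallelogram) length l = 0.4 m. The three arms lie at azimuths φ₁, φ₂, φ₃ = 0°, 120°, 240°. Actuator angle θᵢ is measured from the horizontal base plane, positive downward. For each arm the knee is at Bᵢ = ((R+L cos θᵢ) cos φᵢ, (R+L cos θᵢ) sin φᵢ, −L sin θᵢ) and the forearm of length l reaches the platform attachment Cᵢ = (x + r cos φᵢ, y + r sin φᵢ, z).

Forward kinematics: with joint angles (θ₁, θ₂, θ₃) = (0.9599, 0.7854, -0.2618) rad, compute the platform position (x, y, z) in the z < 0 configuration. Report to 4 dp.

O1 = (0.2947·cos0.0°, 0.2947·sin0.0°, -0.1638) = (0.2947, 0.0000, -0.1638)
O2 = (0.3214·cos120.0°, 0.3214·sin120.0°, -0.1414) = (-0.1607, 0.2784, -0.1414)
O3 = (0.3732·cos240.0°, 0.3732·sin240.0°, 0.0518) = (-0.1866, -0.3232, 0.0518)
subtract pairs → two planes through P
[-0.9109 0.5567 0.0448]·P = 0.0096;  [-0.9626 -0.6464 0.4312]·P = 0.0282
det = 1.1247;  x = -0.0195+0.2392z,  y = -0.0146+0.3109z
quadratic in z: (1.1538)z²+(0.1682)z+(-0.0342)=0, √Δ=0.4315 → z ∈ {-0.2599, 0.1141}; z = -0.2599 (taking z<0)
x = -0.0817, y = -0.0954

(-0.0817, -0.0954, -0.2599)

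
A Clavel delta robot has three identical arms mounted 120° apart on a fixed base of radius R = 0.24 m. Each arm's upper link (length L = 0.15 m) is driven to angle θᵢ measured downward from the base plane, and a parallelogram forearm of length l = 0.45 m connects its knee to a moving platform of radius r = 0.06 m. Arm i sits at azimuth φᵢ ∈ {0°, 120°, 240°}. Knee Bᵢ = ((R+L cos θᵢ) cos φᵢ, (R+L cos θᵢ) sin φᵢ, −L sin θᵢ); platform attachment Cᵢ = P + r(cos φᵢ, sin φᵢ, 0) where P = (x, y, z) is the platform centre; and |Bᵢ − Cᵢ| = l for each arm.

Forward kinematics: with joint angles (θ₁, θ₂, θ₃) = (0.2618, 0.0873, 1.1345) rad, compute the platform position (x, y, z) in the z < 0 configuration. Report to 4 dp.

(0.0535, 0.1285, -0.3740)

centre 1 = (0.3249·cos0.0°, 0.3249·sin0.0°, -0.0388) = (0.3249, 0.0000, -0.0388)
arm 2 at φ=120.0°: (R−r)+L cos θ2 = 0.3294;  centre 2 = (-0.1647, 0.2853, -0.0131)
centre 3 = (0.2434·cos240.0°, 0.2434·sin240.0°, -0.1359) = (-0.1217, -0.2108, -0.1359)
subtract pairs → two planes through P
plane₁₂: -0.9792x+0.5706y+0.0515z = 0.0016
det = 0.9224;  x = 0.0174+-0.0966z,  y = 0.0327+-0.2561z
into |P−centre ₁|² = l²: 1.0749z² + 0.1203z + -0.1054 = 0;  Δ = 0.4675;  z = -0.3740 or 0.2621 → z<0 root = -0.3740
x = 0.0535, y = 0.1285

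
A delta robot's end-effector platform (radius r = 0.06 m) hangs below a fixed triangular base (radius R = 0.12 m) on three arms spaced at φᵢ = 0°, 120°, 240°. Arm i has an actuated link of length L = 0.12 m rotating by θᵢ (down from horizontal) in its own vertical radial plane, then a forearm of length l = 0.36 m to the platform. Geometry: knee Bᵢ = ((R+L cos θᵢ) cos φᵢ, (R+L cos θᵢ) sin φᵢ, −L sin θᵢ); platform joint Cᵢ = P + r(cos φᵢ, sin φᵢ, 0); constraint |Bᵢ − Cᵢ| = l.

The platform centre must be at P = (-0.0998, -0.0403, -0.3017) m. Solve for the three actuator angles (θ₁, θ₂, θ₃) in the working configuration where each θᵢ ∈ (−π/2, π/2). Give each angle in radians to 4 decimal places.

θ₁ = 0.5235, θ₂ = 0.0001, θ₃ = -0.3490

φ1=0.0° → target in arm frame (-0.0998, -0.0403)
  A=0.1598, B=-0.3017, C=(l²−L²−A²−y'²−z²)/(2L)=-0.0124
  θ1 = atan2(B,A) + arccos(C/0.3414) = 0.5235
arm 2 (φ=120.0°): x'=0.0150, y'=0.1066
  A cos θ + B sin θ = C:  0.0450·cos θ + -0.3017·sin θ = 0.0450
  γ=atan2(-0.3017,0.0450)=-1.4227;  ψ=arccos(0.1474)=1.4228;  θ2=γ+ψ≈0.0001
rotate P by −φ3: (0.0848, -0.0663, -0.3017)
  e−x'=-0.0248;  (l²−L²−(e−x')²−y'²−z²)/2L = 0.0799
  √(A²+B²)=0.3027;  θ3 = -1.6528+1.3038 ≈ -0.3490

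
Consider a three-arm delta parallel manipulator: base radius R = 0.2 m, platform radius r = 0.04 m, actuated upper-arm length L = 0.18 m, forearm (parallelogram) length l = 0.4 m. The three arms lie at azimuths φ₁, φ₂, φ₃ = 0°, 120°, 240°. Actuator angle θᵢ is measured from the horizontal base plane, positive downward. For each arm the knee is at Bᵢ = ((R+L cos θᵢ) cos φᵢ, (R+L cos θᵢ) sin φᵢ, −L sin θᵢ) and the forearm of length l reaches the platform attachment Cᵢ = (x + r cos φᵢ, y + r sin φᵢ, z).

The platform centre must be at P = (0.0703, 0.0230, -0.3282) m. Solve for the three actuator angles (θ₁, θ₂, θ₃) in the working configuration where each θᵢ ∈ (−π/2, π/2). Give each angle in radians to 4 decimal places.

θ₁ = 0.1743, θ₂ = 0.6106, θ₃ = 0.7855

rotate P by −φ1: (0.0703, 0.0230, -0.3282)
  e−x'=0.0897;  (l²−L²−(e−x')²−y'²−z²)/2L = 0.0314
  γ=atan2(-0.3282,0.0897)=-1.3040;  ψ=arccos(0.0923)=1.4783;  θ1=γ+ψ≈0.1743
φ2=120.0° → target in arm frame (-0.0152, -0.0724)
  A=0.1752, B=-0.3282, C=(l²−L²−A²−y'²−z²)/(2L)=-0.0446
  γ=atan2(-0.3282,0.1752)=-1.0804;  ψ=arccos(-0.1199)=1.6910;  θ2=γ+ψ≈0.6106
φ3=240.0° → target in arm frame (-0.0551, 0.0494)
  e−x'=0.2151;  (l²−L²−(e−x')²−y'²−z²)/2L = -0.0800
  γ=atan2(-0.3282,0.2151)=-0.9907;  ψ=arccos(-0.2039)=1.7762;  θ3=γ+ψ≈0.7855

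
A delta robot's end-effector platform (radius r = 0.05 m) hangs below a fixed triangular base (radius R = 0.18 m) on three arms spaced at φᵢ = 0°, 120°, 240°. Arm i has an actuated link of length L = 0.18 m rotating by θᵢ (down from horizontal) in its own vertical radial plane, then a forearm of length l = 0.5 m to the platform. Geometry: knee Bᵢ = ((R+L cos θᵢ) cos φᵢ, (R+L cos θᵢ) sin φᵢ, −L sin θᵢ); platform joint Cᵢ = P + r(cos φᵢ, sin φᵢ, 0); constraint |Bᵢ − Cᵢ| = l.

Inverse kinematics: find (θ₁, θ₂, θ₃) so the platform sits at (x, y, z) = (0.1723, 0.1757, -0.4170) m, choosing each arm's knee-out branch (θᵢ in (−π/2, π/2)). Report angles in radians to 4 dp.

θ₁ = -0.1744, θ₂ = 0.2617, θ₃ = 1.2217

rotate P by −φ1: (0.1723, 0.1757, -0.4170)
  A=-0.0423, B=-0.4170, C=(l²−L²−A²−y'²−z²)/(2L)=0.0307
  √(A²+B²)=0.4191;  θ1 = -1.6719+1.4975 ≈ -0.1744
arm 2 (φ=120.0°): x'=0.0660, y'=-0.2371
  A=0.0640, B=-0.4170, C=(l²−L²−A²−y'²−z²)/(2L)=-0.0461
  γ=atan2(-0.4170,0.0640)=-1.4185;  ψ=arccos(-0.1092)=1.6802;  θ2=γ+ψ≈0.2617
arm 3 (φ=240.0°): x'=-0.2383, y'=0.0614
  A=0.3683, B=-0.4170, C=(l²−L²−A²−y'²−z²)/(2L)=-0.2659
  γ=atan2(-0.4170,0.3683)=-0.8473;  ψ=arccos(-0.4778)=2.0690;  θ3=γ+ψ≈1.2217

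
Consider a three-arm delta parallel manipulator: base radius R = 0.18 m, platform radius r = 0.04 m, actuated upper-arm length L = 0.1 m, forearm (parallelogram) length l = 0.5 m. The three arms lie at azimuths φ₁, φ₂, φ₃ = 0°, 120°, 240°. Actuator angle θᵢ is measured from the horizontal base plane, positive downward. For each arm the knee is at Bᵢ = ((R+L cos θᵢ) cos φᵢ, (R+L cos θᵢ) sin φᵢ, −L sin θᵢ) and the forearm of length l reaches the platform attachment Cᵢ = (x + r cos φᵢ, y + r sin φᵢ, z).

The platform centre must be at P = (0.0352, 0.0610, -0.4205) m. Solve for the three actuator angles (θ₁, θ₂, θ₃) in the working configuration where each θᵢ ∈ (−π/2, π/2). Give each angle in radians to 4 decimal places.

rotate P by −φ1: (0.0352, 0.0610, -0.4205)
  A=0.1048, B=-0.4205, C=(l²−L²−A²−y'²−z²)/(2L)=0.2424
  θ1 = atan2(B,A) + arccos(C/0.4334) = -0.3493
rotate P by −φ2: (0.0352, -0.0610, -0.4205)
  e−x'=0.1048;  (l²−L²−(e−x')²−y'²−z²)/2L = 0.2424
  θ2 = atan2(B,A) + arccos(C/0.4334) = -0.3495
arm 3 (φ=240.0°): x'=-0.0704, y'=0.0000
  A cos θ + B sin θ = C:  0.2104·cos θ + -0.4205·sin θ = 0.0945
  γ=atan2(-0.4205,0.2104)=-1.1068;  ψ=arccos(0.2010)=1.3684;  θ3=γ+ψ≈0.2616

θ₁ = -0.3493, θ₂ = -0.3495, θ₃ = 0.2616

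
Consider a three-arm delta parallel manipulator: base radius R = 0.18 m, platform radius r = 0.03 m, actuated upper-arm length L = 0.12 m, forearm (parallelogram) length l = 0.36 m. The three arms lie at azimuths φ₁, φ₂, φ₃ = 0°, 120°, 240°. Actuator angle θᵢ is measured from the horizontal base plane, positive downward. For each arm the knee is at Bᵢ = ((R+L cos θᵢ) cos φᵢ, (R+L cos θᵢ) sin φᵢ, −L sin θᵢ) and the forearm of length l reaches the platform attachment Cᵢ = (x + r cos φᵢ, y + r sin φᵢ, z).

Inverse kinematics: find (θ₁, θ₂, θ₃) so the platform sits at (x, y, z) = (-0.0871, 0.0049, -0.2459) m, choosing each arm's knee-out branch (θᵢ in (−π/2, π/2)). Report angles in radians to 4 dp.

θ₁ = 0.7856, θ₂ = -0.2617, θ₃ = -0.1746

rotate P by −φ1: (-0.0871, 0.0049, -0.2459)
  e−x'=0.2371;  (l²−L²−(e−x')²−y'²−z²)/2L = -0.0063
  θ1 = atan2(B,A) + arccos(C/0.3416) = 0.7856
rotate P by −φ2: (0.0478, 0.0730, -0.2459)
  A cos θ + B sin θ = C:  0.1022·cos θ + -0.2459·sin θ = 0.1623
  √(A²+B²)=0.2663;  θ2 = -1.1769+0.9152 ≈ -0.2617
rotate P by −φ3: (0.0393, -0.0779, -0.2459)
  e−x'=0.1107;  (l²−L²−(e−x')²−y'²−z²)/2L = 0.1517
  γ=atan2(-0.2459,0.1107)=-1.1478;  ψ=arccos(0.5627)=0.9732;  θ3=γ+ψ≈-0.1746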